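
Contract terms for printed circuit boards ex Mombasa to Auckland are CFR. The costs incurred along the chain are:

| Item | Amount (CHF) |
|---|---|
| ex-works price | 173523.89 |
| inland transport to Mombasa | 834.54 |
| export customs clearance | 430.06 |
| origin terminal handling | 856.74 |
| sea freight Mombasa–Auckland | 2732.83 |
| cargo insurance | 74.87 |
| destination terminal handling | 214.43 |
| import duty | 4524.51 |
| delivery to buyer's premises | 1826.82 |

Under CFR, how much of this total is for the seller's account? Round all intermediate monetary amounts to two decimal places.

Seller's account: CHF 178378.06

CFR: the seller pays costs through ocean freight to the destination port, but not insurance.
Seller's account: goods 173523.89 + inland to port 834.54 + export clearance 430.06 + origin terminal 856.74 + freight 2732.83 = 178378.06
Buyer's account: insurance 74.87 + destination terminal 214.43 + duty 4524.51 + delivery 1826.82 = 6640.63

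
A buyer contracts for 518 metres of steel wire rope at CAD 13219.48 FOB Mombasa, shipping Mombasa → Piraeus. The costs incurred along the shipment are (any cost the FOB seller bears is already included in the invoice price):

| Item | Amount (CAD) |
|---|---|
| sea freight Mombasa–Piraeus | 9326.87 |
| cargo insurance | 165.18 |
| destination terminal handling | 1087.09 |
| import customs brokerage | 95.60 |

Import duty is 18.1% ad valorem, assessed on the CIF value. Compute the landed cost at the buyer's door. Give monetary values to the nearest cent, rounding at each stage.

FOB: the seller bears costs until goods are on board at the origin port; the buyer bears freight, insurance and all costs thereafter.
CIF value = FOB price + freight + insurance = 13219.48 + 9326.87 + 165.18 = 22711.53
Import duty = 22711.53 × 18.1% = 4110.79
Buyer bears: freight 9326.87 + insurance 165.18 + destination terminal 1087.09 + brokerage 95.60 + duty 4110.79 = 14785.53
Landed cost = invoice 13219.48 + 14785.53 = 28005.01

Total landed cost: CAD 28005.01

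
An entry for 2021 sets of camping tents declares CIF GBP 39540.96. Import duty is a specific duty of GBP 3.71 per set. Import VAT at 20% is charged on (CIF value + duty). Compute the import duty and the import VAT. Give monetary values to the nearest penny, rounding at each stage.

Import duty = 2021 × 3.71 = 7497.91
VAT base = CIF + duty = 39540.96 + 7497.91 = 47038.87
Import VAT = 47038.87 × 20% = 9407.77

Import duty: GBP 7497.91; import VAT: GBP 9407.77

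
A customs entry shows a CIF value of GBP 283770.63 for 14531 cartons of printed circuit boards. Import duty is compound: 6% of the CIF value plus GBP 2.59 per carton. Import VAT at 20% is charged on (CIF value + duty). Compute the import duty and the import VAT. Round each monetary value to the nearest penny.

Ad valorem component: 283770.63 × 6% = 17026.24
Specific component: 14531 × 2.59 = 37635.29
Import duty = 17026.24 + 37635.29 = 54661.53
VAT base = CIF + duty = 283770.63 + 54661.53 = 338432.16
Import VAT = 338432.16 × 20% = 67686.43

Import duty: GBP 54661.53; import VAT: GBP 67686.43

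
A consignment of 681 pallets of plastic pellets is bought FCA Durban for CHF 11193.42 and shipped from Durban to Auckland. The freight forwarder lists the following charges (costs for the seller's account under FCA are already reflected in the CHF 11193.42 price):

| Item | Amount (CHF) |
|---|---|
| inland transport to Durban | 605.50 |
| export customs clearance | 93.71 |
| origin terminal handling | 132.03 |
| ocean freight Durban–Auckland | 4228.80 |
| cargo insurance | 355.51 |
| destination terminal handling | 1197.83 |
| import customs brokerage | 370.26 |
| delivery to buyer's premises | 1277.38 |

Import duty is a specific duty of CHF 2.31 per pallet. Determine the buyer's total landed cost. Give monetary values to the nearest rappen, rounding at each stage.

Total landed cost: CHF 20328.34

FCA: the seller delivers export-cleared goods to the carrier; the buyer bears costs from that point.
Already in the invoice (seller's account under FCA): inland to port, export clearance — exclude.
CIF value = FCA price + origin terminal + freight + insurance = 11193.42 + 132.03 + 4228.80 + 355.51 = 15909.76
Import duty = 681 × 2.31 = 1573.11
Buyer bears: origin terminal 132.03 + freight 4228.80 + insurance 355.51 + destination terminal 1197.83 + brokerage 370.26 + delivery 1277.38 + duty 1573.11 = 9134.92
Landed cost = invoice 11193.42 + 9134.92 = 20328.34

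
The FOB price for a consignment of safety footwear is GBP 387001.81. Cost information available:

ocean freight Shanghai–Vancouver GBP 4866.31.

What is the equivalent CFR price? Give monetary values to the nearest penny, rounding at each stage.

From FOB to CFR, the seller additionally bears: freight.
CFR price = 387001.81 + 4866.31 = 391868.12

CFR price: GBP 391868.12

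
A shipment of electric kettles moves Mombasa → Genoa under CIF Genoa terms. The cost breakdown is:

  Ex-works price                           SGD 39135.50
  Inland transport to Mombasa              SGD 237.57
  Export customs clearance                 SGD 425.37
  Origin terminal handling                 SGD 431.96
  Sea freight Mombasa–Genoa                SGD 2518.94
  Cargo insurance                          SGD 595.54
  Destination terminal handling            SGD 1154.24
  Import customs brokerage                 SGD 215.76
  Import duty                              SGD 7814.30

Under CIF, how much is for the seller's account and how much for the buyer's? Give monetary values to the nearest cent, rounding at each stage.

CIF: the seller pays costs through ocean freight and marine insurance to the destination port.
Seller's account: goods 39135.50 + inland to port 237.57 + export clearance 425.37 + origin terminal 431.96 + freight 2518.94 + insurance 595.54 = 43344.88
Buyer's account: destination terminal 1154.24 + brokerage 215.76 + duty 7814.30 = 9184.30

Seller: SGD 43344.88; buyer: SGD 9184.30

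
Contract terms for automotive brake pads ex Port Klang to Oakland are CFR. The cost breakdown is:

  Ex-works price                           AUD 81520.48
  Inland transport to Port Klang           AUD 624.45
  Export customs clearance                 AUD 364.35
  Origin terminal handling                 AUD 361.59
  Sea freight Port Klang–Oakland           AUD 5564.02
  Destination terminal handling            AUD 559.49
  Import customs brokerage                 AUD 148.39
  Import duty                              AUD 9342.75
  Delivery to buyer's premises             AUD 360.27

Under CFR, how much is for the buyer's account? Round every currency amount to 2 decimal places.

Buyer's account: AUD 10410.90

CFR: the seller pays costs through ocean freight to the destination port, but not insurance.
Seller's account: goods 81520.48 + inland to port 624.45 + export clearance 364.35 + origin terminal 361.59 + freight 5564.02 = 88434.89
Buyer's account: destination terminal 559.49 + brokerage 148.39 + duty 9342.75 + delivery 360.27 = 10410.90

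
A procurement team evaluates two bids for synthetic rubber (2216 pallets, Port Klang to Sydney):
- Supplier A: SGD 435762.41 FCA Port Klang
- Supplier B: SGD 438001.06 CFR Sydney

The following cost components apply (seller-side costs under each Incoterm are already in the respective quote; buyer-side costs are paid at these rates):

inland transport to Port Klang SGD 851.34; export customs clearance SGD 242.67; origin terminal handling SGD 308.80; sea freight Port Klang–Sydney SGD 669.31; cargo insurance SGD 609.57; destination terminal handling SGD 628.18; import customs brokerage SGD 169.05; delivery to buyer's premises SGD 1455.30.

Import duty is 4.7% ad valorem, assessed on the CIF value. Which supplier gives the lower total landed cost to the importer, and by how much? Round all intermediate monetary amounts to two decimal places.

Supplier A (FCA):
CIF value = FCA price + origin terminal + freight + insurance = 435762.41 + 308.80 + 669.31 + 609.57 = 437350.09
Import duty = 437350.09 × 4.7% = 20555.45
Buyer bears (A): 308.80 + 669.31 + 609.57 + 628.18 + 169.05 + 1455.30 = 3840.21
Landed cost (A) = invoice 435762.41 + 3840.21 + duty 20555.45 = 460158.07
Supplier B (CFR):
CIF value = CFR price + insurance = 438001.06 + 609.57 = 438610.63
Import duty = 438610.63 × 4.7% = 20614.70
Buyer bears (B): 609.57 + 628.18 + 169.05 + 1455.30 = 2862.10
Landed cost (B) = invoice 438001.06 + 2862.10 + duty 20614.70 = 461477.86
Difference = |460158.07 − 461477.86| = 1319.79

Supplier A is cheaper by SGD 1319.79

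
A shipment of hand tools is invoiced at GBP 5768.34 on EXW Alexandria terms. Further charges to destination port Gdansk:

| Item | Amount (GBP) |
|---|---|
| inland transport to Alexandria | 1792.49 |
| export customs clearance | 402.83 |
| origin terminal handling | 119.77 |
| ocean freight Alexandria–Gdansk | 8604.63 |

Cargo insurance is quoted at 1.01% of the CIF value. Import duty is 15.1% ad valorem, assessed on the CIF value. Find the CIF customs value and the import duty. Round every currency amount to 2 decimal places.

Let C be the CIF value. C = EXW price + pre-shipment costs + freight + 1.01% × C
C − 1.01% × C = 5768.34 + 1792.49 + 402.83 + 119.77 + 8604.63
0.9899 × C = 16688.06
C = 16688.06 / 0.9899 = 16858.33
Insurance premium = 1.01% × 16858.33 = 170.27
Import duty = 16858.33 × 15.1% = 2545.61

CIF value: GBP 16858.33; import duty: GBP 2545.61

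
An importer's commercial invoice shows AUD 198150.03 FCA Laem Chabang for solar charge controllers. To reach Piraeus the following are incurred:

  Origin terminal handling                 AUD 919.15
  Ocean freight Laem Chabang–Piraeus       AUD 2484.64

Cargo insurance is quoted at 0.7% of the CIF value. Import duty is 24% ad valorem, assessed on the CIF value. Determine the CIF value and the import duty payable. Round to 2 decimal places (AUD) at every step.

CIF value: AUD 202974.64; import duty: AUD 48713.91

Let C be the CIF value. C = FCA price + pre-shipment costs + freight + 0.7% × C
C − 0.7% × C = 198150.03 + 919.15 + 2484.64
0.993 × C = 201553.82
C = 201553.82 / 0.993 = 202974.64
Insurance premium = 0.7% × 202974.64 = 1420.82
Import duty = 202974.64 × 24% = 48713.91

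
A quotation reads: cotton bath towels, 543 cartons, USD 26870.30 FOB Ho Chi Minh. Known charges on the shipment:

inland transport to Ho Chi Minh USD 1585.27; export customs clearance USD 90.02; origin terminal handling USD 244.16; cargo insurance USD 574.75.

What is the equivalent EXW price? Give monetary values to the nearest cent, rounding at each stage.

Not relevant to the conversion: insurance — on the buyer under both terms; not part of either seller's price.
From FOB to EXW, the seller no longer bears: inland to port, export clearance, origin terminal.
EXW price = 26870.30 − 1585.27 − 90.02 − 244.16 = 24950.85

EXW price: USD 24950.85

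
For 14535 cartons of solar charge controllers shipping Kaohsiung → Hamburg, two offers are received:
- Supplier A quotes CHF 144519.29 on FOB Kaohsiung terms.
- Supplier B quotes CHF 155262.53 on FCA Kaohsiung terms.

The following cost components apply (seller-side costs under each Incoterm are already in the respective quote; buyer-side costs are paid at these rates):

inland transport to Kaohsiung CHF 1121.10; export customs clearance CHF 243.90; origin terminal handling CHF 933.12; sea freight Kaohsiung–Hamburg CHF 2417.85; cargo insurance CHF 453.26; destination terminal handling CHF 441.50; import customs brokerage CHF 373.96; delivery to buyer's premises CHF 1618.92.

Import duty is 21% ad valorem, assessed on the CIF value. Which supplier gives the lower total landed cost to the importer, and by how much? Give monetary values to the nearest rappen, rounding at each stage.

Supplier A is cheaper by CHF 14128.40

Supplier A (FOB):
CIF value = FOB price + freight + insurance = 144519.29 + 2417.85 + 453.26 = 147390.40
Import duty = 147390.40 × 21% = 30951.98
Buyer bears (A): 2417.85 + 453.26 + 441.50 + 373.96 + 1618.92 = 5305.49
Landed cost (A) = invoice 144519.29 + 5305.49 + duty 30951.98 = 180776.76
Supplier B (FCA):
CIF value = FCA price + origin terminal + freight + insurance = 155262.53 + 933.12 + 2417.85 + 453.26 = 159066.76
Import duty = 159066.76 × 21% = 33404.02
Buyer bears (B): 933.12 + 2417.85 + 453.26 + 441.50 + 373.96 + 1618.92 = 6238.61
Landed cost (B) = invoice 155262.53 + 6238.61 + duty 33404.02 = 194905.16
Difference = |180776.76 − 194905.16| = 14128.40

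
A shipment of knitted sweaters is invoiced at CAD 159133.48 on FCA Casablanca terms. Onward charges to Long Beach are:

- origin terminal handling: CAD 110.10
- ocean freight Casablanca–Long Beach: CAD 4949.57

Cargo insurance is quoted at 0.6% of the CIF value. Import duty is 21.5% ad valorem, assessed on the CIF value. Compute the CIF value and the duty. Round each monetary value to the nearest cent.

CIF value: CAD 165184.26; import duty: CAD 35514.62

Let C be the CIF value. C = FCA price + pre-shipment costs + freight + 0.6% × C
C − 0.6% × C = 159133.48 + 110.10 + 4949.57
0.994 × C = 164193.15
C = 164193.15 / 0.994 = 165184.26
Insurance premium = 0.6% × 165184.26 = 991.11
Import duty = 165184.26 × 21.5% = 35514.62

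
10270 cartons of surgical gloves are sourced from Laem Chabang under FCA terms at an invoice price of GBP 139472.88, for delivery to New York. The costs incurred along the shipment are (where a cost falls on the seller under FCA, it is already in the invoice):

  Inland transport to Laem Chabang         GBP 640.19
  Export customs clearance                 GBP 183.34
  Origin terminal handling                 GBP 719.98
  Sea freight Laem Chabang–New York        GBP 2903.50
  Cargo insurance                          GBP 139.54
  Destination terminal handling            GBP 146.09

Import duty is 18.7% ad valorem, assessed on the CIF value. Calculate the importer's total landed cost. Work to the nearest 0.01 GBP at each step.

FCA: the seller delivers export-cleared goods to the carrier; the buyer bears costs from that point.
Already in the invoice (seller's account under FCA): inland to port, export clearance — exclude.
CIF value = FCA price + origin terminal + freight + insurance = 139472.88 + 719.98 + 2903.50 + 139.54 = 143235.90
Import duty = 143235.90 × 18.7% = 26785.11
Buyer bears: origin terminal 719.98 + freight 2903.50 + insurance 139.54 + destination terminal 146.09 + duty 26785.11 = 30694.22
Landed cost = invoice 139472.88 + 30694.22 = 170167.10

Total landed cost: GBP 170167.10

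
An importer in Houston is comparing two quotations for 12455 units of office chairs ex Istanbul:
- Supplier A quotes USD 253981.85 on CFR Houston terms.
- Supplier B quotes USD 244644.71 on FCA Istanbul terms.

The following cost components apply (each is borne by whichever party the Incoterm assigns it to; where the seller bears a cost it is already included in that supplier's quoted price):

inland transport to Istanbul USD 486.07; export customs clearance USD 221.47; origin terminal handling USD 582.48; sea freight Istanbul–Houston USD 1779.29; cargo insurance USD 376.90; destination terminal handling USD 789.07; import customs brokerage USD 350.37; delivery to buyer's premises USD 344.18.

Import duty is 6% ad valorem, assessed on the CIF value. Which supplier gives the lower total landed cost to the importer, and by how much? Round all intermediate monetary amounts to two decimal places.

Supplier A (CFR):
CIF value = CFR price + insurance = 253981.85 + 376.90 = 254358.75
Import duty = 254358.75 × 6% = 15261.53
Buyer bears (A): 376.90 + 789.07 + 350.37 + 344.18 = 1860.52
Landed cost (A) = invoice 253981.85 + 1860.52 + duty 15261.53 = 271103.90
Supplier B (FCA):
CIF value = FCA price + origin terminal + freight + insurance = 244644.71 + 582.48 + 1779.29 + 376.90 = 247383.38
Import duty = 247383.38 × 6% = 14843.00
Buyer bears (B): 582.48 + 1779.29 + 376.90 + 789.07 + 350.37 + 344.18 = 4222.29
Landed cost (B) = invoice 244644.71 + 4222.29 + duty 14843.00 = 263710.00
Difference = |271103.90 − 263710.00| = 7393.90

Supplier B is cheaper by USD 7393.90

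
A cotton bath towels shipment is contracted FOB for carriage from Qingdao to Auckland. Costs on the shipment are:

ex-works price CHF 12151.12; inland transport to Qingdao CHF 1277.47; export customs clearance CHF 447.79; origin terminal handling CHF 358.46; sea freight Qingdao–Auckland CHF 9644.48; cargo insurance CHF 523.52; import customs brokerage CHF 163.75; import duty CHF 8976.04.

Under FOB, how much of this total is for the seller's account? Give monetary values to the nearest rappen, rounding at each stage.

Seller's account: CHF 14234.84

FOB: the seller bears costs until goods are on board at the origin port; the buyer bears freight, insurance and all costs thereafter.
Seller's account: goods 12151.12 + inland to port 1277.47 + export clearance 447.79 + origin terminal 358.46 = 14234.84
Buyer's account: freight 9644.48 + insurance 523.52 + brokerage 163.75 + duty 8976.04 = 19307.79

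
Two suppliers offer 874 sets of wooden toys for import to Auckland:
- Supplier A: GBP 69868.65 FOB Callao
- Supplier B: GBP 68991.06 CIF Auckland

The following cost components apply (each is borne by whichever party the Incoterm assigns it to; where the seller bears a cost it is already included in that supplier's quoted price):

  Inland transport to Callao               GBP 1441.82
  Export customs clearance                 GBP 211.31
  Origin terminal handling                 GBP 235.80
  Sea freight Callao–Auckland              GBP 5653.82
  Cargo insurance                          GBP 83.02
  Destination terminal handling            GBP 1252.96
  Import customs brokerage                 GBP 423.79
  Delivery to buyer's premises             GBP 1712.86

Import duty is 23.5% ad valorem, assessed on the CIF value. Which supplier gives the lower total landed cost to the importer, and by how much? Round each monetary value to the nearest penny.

Supplier A (FOB):
CIF value = FOB price + freight + insurance = 69868.65 + 5653.82 + 83.02 = 75605.49
Import duty = 75605.49 × 23.5% = 17767.29
Buyer bears (A): 5653.82 + 83.02 + 1252.96 + 423.79 + 1712.86 = 9126.45
Landed cost (A) = invoice 69868.65 + 9126.45 + duty 17767.29 = 96762.39
Supplier B (CIF):
The CIF price already equals the CIF value: 68991.06
Import duty = 68991.06 × 23.5% = 16212.90
Buyer bears (B): 1252.96 + 423.79 + 1712.86 = 3389.61
Landed cost (B) = invoice 68991.06 + 3389.61 + duty 16212.90 = 88593.57
Difference = |96762.39 − 88593.57| = 8168.82

Supplier B is cheaper by GBP 8168.82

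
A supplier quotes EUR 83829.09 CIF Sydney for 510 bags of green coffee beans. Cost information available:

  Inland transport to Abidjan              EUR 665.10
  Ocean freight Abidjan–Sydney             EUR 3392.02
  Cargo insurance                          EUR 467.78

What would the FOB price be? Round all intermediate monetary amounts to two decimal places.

Not relevant to the conversion: inland to port — on the seller under both CIF and FOB; already in the CIF price and stays in the FOB price.
From CIF to FOB, the seller no longer bears: freight, insurance.
FOB price = 83829.09 − 3392.02 − 467.78 = 79969.29

FOB price: EUR 79969.29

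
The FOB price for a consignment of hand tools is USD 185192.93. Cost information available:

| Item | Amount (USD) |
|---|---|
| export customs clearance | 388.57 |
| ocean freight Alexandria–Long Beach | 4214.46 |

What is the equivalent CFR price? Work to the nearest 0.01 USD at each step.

CFR price: USD 189407.39

Not relevant to the conversion: export clearance — on the seller under both FOB and CFR; already in the FOB price and stays in the CFR price.
From FOB to CFR, the seller additionally bears: freight.
CFR price = 185192.93 + 4214.46 = 189407.39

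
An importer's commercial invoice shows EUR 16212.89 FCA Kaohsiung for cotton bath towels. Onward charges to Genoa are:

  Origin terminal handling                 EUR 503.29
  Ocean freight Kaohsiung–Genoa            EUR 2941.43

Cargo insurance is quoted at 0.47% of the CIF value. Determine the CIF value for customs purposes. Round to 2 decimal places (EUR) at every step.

CIF value: EUR 19750.44

Let C be the CIF value. C = FCA price + pre-shipment costs + freight + 0.47% × C
C − 0.47% × C = 16212.89 + 503.29 + 2941.43
0.9953 × C = 19657.61
C = 19657.61 / 0.9953 = 19750.44
Insurance premium = 0.47% × 19750.44 = 92.83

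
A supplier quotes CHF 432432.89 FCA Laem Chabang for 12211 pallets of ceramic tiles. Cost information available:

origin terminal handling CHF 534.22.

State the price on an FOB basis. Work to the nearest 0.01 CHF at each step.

FOB price: CHF 432967.11

From FCA to FOB, the seller additionally bears: origin terminal.
FOB price = 432432.89 + 534.22 = 432967.11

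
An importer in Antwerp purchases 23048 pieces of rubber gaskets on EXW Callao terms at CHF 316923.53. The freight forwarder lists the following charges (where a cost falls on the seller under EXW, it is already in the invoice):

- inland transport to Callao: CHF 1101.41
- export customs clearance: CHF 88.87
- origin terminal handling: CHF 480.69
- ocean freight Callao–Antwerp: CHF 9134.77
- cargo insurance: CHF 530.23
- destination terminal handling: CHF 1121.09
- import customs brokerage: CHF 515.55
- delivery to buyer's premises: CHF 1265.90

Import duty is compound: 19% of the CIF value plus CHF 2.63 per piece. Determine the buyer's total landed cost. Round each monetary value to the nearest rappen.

EXW: the seller makes goods available at their premises; the buyer bears all onward costs.
CIF value = EXW price + inland to port + export clearance + origin terminal + freight + insurance = 316923.53 + 1101.41 + 88.87 + 480.69 + 9134.77 + 530.23 = 328259.50
Ad valorem component: 328259.50 × 19% = 62369.31
Specific component: 23048 × 2.63 = 60616.24
Import duty = 62369.31 + 60616.24 = 122985.55
Buyer bears: inland to port 1101.41 + export clearance 88.87 + origin terminal 480.69 + freight 9134.77 + insurance 530.23 + destination terminal 1121.09 + brokerage 515.55 + delivery 1265.90 + duty 122985.55 = 137224.06
Landed cost = invoice 316923.53 + 137224.06 = 454147.59

Total landed cost: CHF 454147.59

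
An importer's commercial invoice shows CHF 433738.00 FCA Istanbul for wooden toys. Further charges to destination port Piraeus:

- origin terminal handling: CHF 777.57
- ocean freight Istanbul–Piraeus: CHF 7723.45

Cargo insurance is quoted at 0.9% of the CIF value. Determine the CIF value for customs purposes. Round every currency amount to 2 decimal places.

CIF value: CHF 446255.32

Let C be the CIF value. C = FCA price + pre-shipment costs + freight + 0.9% × C
C − 0.9% × C = 433738.00 + 777.57 + 7723.45
0.991 × C = 442239.02
C = 442239.02 / 0.991 = 446255.32
Insurance premium = 0.9% × 446255.32 = 4016.30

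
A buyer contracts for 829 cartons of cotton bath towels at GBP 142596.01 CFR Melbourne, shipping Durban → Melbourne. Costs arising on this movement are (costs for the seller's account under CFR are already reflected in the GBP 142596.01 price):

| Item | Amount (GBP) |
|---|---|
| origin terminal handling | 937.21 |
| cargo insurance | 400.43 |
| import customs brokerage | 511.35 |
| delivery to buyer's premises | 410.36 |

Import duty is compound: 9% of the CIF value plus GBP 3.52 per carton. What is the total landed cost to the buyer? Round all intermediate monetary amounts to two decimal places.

CFR: the seller pays costs through ocean freight to the destination port, but not insurance.
Already in the invoice (seller's account under CFR): origin terminal — exclude.
CIF value = CFR price + insurance = 142596.01 + 400.43 = 142996.44
Ad valorem component: 142996.44 × 9% = 12869.68
Specific component: 829 × 3.52 = 2918.08
Import duty = 12869.68 + 2918.08 = 15787.76
Buyer bears: insurance 400.43 + brokerage 511.35 + delivery 410.36 + duty 15787.76 = 17109.90
Landed cost = invoice 142596.01 + 17109.90 = 159705.91

Total landed cost: GBP 159705.91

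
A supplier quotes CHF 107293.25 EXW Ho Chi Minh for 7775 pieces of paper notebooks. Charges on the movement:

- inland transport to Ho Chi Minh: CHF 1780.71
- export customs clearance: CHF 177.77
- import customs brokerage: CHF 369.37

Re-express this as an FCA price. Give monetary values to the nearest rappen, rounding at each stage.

Not relevant to the conversion: brokerage — on the buyer under both terms; not part of either seller's price.
From EXW to FCA, the seller additionally bears: inland to port, export clearance.
FCA price = 107293.25 + 1780.71 + 177.77 = 109251.73

FCA price: CHF 109251.73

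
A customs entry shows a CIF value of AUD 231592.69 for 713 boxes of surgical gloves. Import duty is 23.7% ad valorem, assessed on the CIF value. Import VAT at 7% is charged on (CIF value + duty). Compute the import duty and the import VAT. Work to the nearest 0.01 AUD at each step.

Import duty = 231592.69 × 23.7% = 54887.47
VAT base = CIF + duty = 231592.69 + 54887.47 = 286480.16
Import VAT = 286480.16 × 7% = 20053.61

Import duty: AUD 54887.47; import VAT: AUD 20053.61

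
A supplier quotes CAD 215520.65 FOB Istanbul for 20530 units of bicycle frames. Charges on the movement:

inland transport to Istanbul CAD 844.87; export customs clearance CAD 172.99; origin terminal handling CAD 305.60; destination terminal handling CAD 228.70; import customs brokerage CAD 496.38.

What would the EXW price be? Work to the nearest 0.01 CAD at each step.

Not relevant to the conversion: brokerage, destination terminal — on the buyer under both terms; not part of either seller's price.
From FOB to EXW, the seller no longer bears: inland to port, export clearance, origin terminal.
EXW price = 215520.65 − 844.87 − 172.99 − 305.60 = 214197.19

EXW price: CAD 214197.19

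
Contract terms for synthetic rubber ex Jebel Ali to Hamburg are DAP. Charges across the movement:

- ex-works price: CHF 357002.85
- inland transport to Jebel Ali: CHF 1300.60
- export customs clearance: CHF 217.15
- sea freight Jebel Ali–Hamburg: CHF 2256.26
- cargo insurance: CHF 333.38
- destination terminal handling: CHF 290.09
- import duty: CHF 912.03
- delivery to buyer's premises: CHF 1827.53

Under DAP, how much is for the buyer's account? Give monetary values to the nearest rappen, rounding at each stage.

DAP: the seller bears all costs to the named destination except import duty and clearance.
Seller's account: goods 357002.85 + inland to port 1300.60 + export clearance 217.15 + freight 2256.26 + insurance 333.38 + destination terminal 290.09 + delivery 1827.53 = 363227.86
Buyer's account: duty 912.03 = 912.03

Buyer's account: CHF 912.03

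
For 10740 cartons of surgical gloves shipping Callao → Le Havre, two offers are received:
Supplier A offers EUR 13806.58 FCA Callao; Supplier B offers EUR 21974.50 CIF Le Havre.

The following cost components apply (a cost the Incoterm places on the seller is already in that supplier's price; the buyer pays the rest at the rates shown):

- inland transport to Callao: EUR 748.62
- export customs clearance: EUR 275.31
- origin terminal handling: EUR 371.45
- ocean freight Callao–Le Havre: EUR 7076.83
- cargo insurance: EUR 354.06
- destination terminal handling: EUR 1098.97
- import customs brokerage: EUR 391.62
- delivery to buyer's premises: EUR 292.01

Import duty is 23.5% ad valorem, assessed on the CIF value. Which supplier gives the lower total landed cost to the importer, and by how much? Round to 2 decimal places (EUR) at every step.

Supplier A (FCA):
CIF value = FCA price + origin terminal + freight + insurance = 13806.58 + 371.45 + 7076.83 + 354.06 = 21608.92
Import duty = 21608.92 × 23.5% = 5078.10
Buyer bears (A): 371.45 + 7076.83 + 354.06 + 1098.97 + 391.62 + 292.01 = 9584.94
Landed cost (A) = invoice 13806.58 + 9584.94 + duty 5078.10 = 28469.62
Supplier B (CIF):
The CIF price already equals the CIF value: 21974.50
Import duty = 21974.50 × 23.5% = 5164.01
Buyer bears (B): 1098.97 + 391.62 + 292.01 = 1782.60
Landed cost (B) = invoice 21974.50 + 1782.60 + duty 5164.01 = 28921.11
Difference = |28469.62 − 28921.11| = 451.49

Supplier A is cheaper by EUR 451.49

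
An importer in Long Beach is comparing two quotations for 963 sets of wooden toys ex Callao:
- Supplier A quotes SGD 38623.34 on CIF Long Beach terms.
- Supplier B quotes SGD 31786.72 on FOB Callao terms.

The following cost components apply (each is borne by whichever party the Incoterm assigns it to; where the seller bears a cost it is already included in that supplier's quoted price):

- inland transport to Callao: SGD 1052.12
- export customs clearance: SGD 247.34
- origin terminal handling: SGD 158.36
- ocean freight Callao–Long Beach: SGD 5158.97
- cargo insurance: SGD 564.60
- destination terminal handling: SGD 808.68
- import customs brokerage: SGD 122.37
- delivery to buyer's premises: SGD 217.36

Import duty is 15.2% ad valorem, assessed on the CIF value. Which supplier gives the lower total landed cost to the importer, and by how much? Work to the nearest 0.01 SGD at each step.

Supplier A (CIF):
The CIF price already equals the CIF value: 38623.34
Import duty = 38623.34 × 15.2% = 5870.75
Buyer bears (A): 808.68 + 122.37 + 217.36 = 1148.41
Landed cost (A) = invoice 38623.34 + 1148.41 + duty 5870.75 = 45642.50
Supplier B (FOB):
CIF value = FOB price + freight + insurance = 31786.72 + 5158.97 + 564.60 = 37510.29
Import duty = 37510.29 × 15.2% = 5701.56
Buyer bears (B): 5158.97 + 564.60 + 808.68 + 122.37 + 217.36 = 6871.98
Landed cost (B) = invoice 31786.72 + 6871.98 + duty 5701.56 = 44360.26
Difference = |45642.50 − 44360.26| = 1282.24

Supplier B is cheaper by SGD 1282.24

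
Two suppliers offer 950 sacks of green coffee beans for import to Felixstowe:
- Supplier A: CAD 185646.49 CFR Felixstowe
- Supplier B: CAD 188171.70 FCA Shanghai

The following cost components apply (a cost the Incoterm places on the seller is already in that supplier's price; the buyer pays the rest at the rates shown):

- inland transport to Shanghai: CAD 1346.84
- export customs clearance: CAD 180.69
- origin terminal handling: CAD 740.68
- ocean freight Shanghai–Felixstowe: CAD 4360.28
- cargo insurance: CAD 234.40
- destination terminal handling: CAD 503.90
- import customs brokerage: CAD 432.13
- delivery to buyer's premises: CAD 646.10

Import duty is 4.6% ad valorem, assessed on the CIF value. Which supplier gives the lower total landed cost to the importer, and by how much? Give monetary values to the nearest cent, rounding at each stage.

Supplier A is cheaper by CAD 7976.97

Supplier A (CFR):
CIF value = CFR price + insurance = 185646.49 + 234.40 = 185880.89
Import duty = 185880.89 × 4.6% = 8550.52
Buyer bears (A): 234.40 + 503.90 + 432.13 + 646.10 = 1816.53
Landed cost (A) = invoice 185646.49 + 1816.53 + duty 8550.52 = 196013.54
Supplier B (FCA):
CIF value = FCA price + origin terminal + freight + insurance = 188171.70 + 740.68 + 4360.28 + 234.40 = 193507.06
Import duty = 193507.06 × 4.6% = 8901.32
Buyer bears (B): 740.68 + 4360.28 + 234.40 + 503.90 + 432.13 + 646.10 = 6917.49
Landed cost (B) = invoice 188171.70 + 6917.49 + duty 8901.32 = 203990.51
Difference = |196013.54 − 203990.51| = 7976.97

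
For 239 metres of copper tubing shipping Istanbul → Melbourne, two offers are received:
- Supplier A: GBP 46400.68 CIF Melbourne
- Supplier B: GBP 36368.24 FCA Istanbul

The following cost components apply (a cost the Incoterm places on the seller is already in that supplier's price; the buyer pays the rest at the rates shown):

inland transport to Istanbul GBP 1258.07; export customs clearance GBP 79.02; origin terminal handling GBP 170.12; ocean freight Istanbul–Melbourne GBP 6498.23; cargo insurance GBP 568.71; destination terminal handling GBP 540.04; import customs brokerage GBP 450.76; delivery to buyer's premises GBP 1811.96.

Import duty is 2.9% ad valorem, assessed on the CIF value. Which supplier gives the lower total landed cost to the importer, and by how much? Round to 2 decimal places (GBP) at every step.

Supplier B is cheaper by GBP 2876.45

Supplier A (CIF):
The CIF price already equals the CIF value: 46400.68
Import duty = 46400.68 × 2.9% = 1345.62
Buyer bears (A): 540.04 + 450.76 + 1811.96 = 2802.76
Landed cost (A) = invoice 46400.68 + 2802.76 + duty 1345.62 = 50549.06
Supplier B (FCA):
CIF value = FCA price + origin terminal + freight + insurance = 36368.24 + 170.12 + 6498.23 + 568.71 = 43605.30
Import duty = 43605.30 × 2.9% = 1264.55
Buyer bears (B): 170.12 + 6498.23 + 568.71 + 540.04 + 450.76 + 1811.96 = 10039.82
Landed cost (B) = invoice 36368.24 + 10039.82 + duty 1264.55 = 47672.61
Difference = |50549.06 − 47672.61| = 2876.45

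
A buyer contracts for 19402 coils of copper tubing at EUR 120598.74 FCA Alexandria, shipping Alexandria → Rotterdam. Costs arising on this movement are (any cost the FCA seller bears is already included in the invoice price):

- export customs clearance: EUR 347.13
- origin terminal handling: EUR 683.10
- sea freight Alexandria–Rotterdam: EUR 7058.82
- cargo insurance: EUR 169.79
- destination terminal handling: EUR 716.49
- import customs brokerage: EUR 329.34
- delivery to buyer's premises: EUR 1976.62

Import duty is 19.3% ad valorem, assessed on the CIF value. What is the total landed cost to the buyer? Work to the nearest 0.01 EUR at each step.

Total landed cost: EUR 156335.42

FCA: the seller delivers export-cleared goods to the carrier; the buyer bears costs from that point.
Already in the invoice (seller's account under FCA): export clearance — exclude.
CIF value = FCA price + origin terminal + freight + insurance = 120598.74 + 683.10 + 7058.82 + 169.79 = 128510.45
Import duty = 128510.45 × 19.3% = 24802.52
Buyer bears: origin terminal 683.10 + freight 7058.82 + insurance 169.79 + destination terminal 716.49 + brokerage 329.34 + delivery 1976.62 + duty 24802.52 = 35736.68
Landed cost = invoice 120598.74 + 35736.68 = 156335.42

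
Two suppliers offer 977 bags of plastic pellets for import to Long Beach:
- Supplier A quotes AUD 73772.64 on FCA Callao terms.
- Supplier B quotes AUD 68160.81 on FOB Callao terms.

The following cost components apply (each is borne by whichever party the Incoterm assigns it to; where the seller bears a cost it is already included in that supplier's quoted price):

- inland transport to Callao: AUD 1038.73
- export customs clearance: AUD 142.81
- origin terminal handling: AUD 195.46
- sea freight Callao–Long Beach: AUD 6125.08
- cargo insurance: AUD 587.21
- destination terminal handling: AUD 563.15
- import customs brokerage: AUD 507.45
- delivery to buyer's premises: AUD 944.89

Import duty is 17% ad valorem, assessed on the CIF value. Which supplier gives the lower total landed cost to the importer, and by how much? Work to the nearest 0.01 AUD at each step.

Supplier B is cheaper by AUD 6794.53

Supplier A (FCA):
CIF value = FCA price + origin terminal + freight + insurance = 73772.64 + 195.46 + 6125.08 + 587.21 = 80680.39
Import duty = 80680.39 × 17% = 13715.67
Buyer bears (A): 195.46 + 6125.08 + 587.21 + 563.15 + 507.45 + 944.89 = 8923.24
Landed cost (A) = invoice 73772.64 + 8923.24 + duty 13715.67 = 96411.55
Supplier B (FOB):
CIF value = FOB price + freight + insurance = 68160.81 + 6125.08 + 587.21 = 74873.10
Import duty = 74873.10 × 17% = 12728.43
Buyer bears (B): 6125.08 + 587.21 + 563.15 + 507.45 + 944.89 = 8727.78
Landed cost (B) = invoice 68160.81 + 8727.78 + duty 12728.43 = 89617.02
Difference = |96411.55 − 89617.02| = 6794.53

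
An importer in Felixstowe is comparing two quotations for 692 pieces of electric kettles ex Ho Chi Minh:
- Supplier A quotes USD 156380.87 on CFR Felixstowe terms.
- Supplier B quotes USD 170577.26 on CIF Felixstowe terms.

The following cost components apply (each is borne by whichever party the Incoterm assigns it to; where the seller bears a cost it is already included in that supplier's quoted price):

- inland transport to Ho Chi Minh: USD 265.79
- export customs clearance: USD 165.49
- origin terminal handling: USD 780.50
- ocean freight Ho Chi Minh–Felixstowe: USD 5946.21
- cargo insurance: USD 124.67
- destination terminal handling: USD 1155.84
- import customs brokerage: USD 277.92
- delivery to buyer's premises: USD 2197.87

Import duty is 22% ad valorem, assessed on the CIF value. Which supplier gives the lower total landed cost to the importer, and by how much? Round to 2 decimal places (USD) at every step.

Supplier A is cheaper by USD 17167.50

Supplier A (CFR):
CIF value = CFR price + insurance = 156380.87 + 124.67 = 156505.54
Import duty = 156505.54 × 22% = 34431.22
Buyer bears (A): 124.67 + 1155.84 + 277.92 + 2197.87 = 3756.30
Landed cost (A) = invoice 156380.87 + 3756.30 + duty 34431.22 = 194568.39
Supplier B (CIF):
The CIF price already equals the CIF value: 170577.26
Import duty = 170577.26 × 22% = 37527.00
Buyer bears (B): 1155.84 + 277.92 + 2197.87 = 3631.63
Landed cost (B) = invoice 170577.26 + 3631.63 + duty 37527.00 = 211735.89
Difference = |194568.39 − 211735.89| = 17167.50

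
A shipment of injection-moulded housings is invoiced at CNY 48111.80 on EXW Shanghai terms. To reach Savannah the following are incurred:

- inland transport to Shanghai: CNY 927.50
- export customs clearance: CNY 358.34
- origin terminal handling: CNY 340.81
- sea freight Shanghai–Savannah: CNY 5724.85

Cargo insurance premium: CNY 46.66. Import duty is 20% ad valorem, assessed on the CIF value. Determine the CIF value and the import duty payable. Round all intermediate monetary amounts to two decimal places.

CIF = EXW price + pre-shipment costs + freight + insurance
CIF = 48111.80 + 927.50 + 358.34 + 340.81 + 5724.85 + 46.66 = 55509.96
Import duty = 55509.96 × 20% = 11101.99

CIF value: CNY 55509.96; import duty: CNY 11101.99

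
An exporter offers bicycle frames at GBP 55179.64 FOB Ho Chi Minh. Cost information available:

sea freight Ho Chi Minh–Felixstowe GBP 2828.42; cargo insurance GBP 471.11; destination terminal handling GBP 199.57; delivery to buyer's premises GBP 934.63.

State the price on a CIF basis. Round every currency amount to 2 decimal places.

CIF price: GBP 58479.17

Not relevant to the conversion: destination terminal, delivery — on the buyer under both terms; not part of either seller's price.
From FOB to CIF, the seller additionally bears: freight, insurance.
CIF price = 55179.64 + 2828.42 + 471.11 = 58479.17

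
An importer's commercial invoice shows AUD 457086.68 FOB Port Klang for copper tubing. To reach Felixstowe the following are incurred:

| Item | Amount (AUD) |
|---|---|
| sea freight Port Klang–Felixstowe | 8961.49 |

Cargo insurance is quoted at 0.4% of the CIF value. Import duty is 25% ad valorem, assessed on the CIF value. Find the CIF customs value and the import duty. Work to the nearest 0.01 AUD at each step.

Let C be the CIF value. C = FOB price + freight + 0.4% × C
C − 0.4% × C = 457086.68 + 8961.49
0.996 × C = 466048.17
C = 466048.17 / 0.996 = 467919.85
Insurance premium = 0.4% × 467919.85 = 1871.68
Import duty = 467919.85 × 25% = 116979.96

CIF value: AUD 467919.85; import duty: AUD 116979.96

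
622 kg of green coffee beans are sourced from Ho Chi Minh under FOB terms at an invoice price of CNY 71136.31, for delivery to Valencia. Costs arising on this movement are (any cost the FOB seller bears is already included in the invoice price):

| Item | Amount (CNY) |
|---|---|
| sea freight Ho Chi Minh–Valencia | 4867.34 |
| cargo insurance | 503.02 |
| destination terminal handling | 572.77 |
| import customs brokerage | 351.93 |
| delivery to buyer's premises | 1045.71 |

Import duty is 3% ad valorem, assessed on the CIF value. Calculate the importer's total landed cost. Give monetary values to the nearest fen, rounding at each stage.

Total landed cost: CNY 80772.28

FOB: the seller bears costs until goods are on board at the origin port; the buyer bears freight, insurance and all costs thereafter.
CIF value = FOB price + freight + insurance = 71136.31 + 4867.34 + 503.02 = 76506.67
Import duty = 76506.67 × 3% = 2295.20
Buyer bears: freight 4867.34 + insurance 503.02 + destination terminal 572.77 + brokerage 351.93 + delivery 1045.71 + duty 2295.20 = 9635.97
Landed cost = invoice 71136.31 + 9635.97 = 80772.28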